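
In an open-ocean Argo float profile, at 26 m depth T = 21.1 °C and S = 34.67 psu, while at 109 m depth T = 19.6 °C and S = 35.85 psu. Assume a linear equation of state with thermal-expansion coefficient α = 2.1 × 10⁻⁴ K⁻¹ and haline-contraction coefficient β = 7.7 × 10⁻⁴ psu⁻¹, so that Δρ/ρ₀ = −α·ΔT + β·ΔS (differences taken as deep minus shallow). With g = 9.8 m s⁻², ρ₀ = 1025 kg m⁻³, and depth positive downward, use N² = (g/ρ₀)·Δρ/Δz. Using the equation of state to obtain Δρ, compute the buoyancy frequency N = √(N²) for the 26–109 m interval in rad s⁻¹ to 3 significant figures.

ΔT = -1.5 K, ΔS = +1.18 psu (deep − shallow).
Δρ/ρ₀ = −αΔT + βΔS = 3.15 × 10⁻⁴ + 9.086 × 10⁻⁴ = 1.2236 × 10⁻³, so Δρ ≈ 1.254 kg m⁻³.
N² = (g/ρ₀)·Δρ/Δz = g·(Δρ/ρ₀)/Δz = 9.8 × 1.2236 × 10⁻³ / 83 = 1.4447 × 10⁻⁴ s⁻².
N = √(1.4447 × 10⁻⁴) = 0.012020 rad s⁻¹ ≈ 0.0120 rad s⁻¹.

0.0120 rad s⁻¹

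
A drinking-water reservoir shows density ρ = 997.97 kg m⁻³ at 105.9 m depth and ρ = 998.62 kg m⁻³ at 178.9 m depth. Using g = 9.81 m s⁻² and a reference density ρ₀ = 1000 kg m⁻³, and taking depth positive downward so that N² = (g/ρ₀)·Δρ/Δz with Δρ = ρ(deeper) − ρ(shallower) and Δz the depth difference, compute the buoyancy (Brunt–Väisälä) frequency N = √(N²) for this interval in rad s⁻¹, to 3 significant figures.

Δρ = 998.62 − 997.97 = 0.65 kg m⁻³ over Δz = 178.9 − 105.9 = 73 m.
N² = (9.81/1000) × (0.65/73) = 8.7349 × 10⁻⁵ s⁻².
N = √(8.7349 × 10⁻⁵) = 9.3461 × 10⁻³ rad s⁻¹ ≈ 9.35 × 10⁻³ rad s⁻¹.

9.35 × 10⁻³ rad s⁻¹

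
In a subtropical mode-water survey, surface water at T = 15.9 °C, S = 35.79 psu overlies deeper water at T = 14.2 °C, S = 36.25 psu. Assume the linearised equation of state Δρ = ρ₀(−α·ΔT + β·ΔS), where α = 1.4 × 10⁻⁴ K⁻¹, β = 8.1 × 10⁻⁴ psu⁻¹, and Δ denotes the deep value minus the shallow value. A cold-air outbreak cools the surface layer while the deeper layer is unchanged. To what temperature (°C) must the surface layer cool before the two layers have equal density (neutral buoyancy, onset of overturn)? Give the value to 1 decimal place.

Neutral buoyancy requires Δρ = 0, i.e. −α(T_deep − T_surf′) + β(S_deep − S_surf) = 0.
T_surf′ = T_deep − (β/α)·ΔS = 14.2 − (8.1 × 10⁻⁴/1.4 × 10⁻⁴)·(+0.46) = 11.539 °C.
Cooling required: 15.9 − (11.539) = 4.361 °C.

11.5 °C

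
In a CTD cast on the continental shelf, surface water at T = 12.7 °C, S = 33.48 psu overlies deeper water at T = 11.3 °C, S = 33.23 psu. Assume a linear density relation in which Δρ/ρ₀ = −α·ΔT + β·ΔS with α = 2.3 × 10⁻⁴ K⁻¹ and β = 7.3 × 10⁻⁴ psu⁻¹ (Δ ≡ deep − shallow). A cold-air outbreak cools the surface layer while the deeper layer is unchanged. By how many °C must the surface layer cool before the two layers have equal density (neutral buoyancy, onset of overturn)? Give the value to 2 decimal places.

Neutral buoyancy requires Δρ = 0, i.e. −α(T_deep − T_surf′) + β(S_deep − S_surf) = 0.
T_surf′ = T_deep − (β/α)·ΔS = 11.3 − (7.3 × 10⁻⁴/2.3 × 10⁻⁴)·(-0.25) = 12.0935 °C.
Cooling required: 12.7 − (12.0935) = 0.6065 °C.

0.61 °C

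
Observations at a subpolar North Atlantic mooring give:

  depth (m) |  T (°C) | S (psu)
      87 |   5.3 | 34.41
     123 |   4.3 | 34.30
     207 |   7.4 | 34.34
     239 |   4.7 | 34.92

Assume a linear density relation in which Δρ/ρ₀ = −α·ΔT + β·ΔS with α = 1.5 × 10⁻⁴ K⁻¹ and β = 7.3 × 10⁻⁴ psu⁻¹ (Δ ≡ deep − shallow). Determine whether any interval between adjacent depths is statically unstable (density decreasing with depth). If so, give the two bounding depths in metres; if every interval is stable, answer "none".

123–207 m

Evaluate Δρ/ρ₀ = −αΔT + βΔS across each adjacent pair:
  87–123 m: −αΔT+βΔS = −(1.5 × 10⁻⁴)(-1.0)+(7.3 × 10⁻⁴)(-0.11) = 7.0 × 10⁻⁵ → stable
  123–207 m: −αΔT+βΔS = −(1.5 × 10⁻⁴)(+3.1)+(7.3 × 10⁻⁴)(+0.04) = -4.4 × 10⁻⁴ → UNSTABLE
  207–239 m: −αΔT+βΔS = −(1.5 × 10⁻⁴)(-2.7)+(7.3 × 10⁻⁴)(+0.58) = 8.3 × 10⁻⁴ → stable
The 123–207 m interval has Δρ < 0: lighter water underlies denser water.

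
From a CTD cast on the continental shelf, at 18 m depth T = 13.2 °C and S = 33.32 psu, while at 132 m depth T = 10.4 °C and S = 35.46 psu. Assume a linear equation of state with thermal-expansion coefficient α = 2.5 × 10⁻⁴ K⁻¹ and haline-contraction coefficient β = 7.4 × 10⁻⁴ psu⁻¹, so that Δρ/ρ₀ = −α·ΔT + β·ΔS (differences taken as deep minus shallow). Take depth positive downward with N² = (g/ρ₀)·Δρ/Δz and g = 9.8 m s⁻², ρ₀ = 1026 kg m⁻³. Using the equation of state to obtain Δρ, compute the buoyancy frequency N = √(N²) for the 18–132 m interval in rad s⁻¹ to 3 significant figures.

ΔT = -2.8 K, ΔS = +2.14 psu (deep − shallow).
Δρ/ρ₀ = −αΔT + βΔS = 7.00 × 10⁻⁴ + 1.5836 × 10⁻³ = 2.2836 × 10⁻³, so Δρ ≈ 2.343 kg m⁻³.
N² = (g/ρ₀)·Δρ/Δz = g·(Δρ/ρ₀)/Δz = 9.8 × 2.2836 × 10⁻³ / 114 = 1.9631 × 10⁻⁴ s⁻².
N = √(1.9631 × 10⁻⁴) = 0.014011 rad s⁻¹ ≈ 0.0140 rad s⁻¹.

0.0140 rad s⁻¹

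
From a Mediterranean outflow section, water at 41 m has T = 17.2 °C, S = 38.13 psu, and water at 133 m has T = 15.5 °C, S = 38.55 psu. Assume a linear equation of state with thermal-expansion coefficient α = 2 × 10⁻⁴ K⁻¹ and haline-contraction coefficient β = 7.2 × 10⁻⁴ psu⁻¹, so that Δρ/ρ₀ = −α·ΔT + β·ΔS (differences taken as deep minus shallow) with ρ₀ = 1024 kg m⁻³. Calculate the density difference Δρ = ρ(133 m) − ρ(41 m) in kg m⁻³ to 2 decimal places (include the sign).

ΔT = -1.7 K, ΔS = +0.42 psu (deep − shallow).
Δρ/ρ₀ = −(2 × 10⁻⁴)(-1.7) + (7.2 × 10⁻⁴)(+0.42) = 6.424 × 10⁻⁴.
Δρ = 1024 × (6.424 × 10⁻⁴) = +0.66 kg m⁻³.
Positive Δρ: denser below, stable.

+0.66 kg m⁻³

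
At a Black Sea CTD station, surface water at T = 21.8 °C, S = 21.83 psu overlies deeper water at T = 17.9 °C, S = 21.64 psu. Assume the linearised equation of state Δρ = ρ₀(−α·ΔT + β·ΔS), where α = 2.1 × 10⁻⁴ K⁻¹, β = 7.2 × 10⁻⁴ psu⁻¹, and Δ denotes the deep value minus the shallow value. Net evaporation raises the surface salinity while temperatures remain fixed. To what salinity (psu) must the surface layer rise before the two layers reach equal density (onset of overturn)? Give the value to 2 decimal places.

22.78 psu

Neutral buoyancy requires −α(T_deep − T_surf) + β(S_deep − S_surf′) = 0.
S_surf′ = S_deep − (α/β)·ΔT = 21.64 − (2.1 × 10⁻⁴/7.2 × 10⁻⁴)·(-3.9) = 22.7775 psu.
Increase required: 22.7775 − 21.83 = 0.9475 psu.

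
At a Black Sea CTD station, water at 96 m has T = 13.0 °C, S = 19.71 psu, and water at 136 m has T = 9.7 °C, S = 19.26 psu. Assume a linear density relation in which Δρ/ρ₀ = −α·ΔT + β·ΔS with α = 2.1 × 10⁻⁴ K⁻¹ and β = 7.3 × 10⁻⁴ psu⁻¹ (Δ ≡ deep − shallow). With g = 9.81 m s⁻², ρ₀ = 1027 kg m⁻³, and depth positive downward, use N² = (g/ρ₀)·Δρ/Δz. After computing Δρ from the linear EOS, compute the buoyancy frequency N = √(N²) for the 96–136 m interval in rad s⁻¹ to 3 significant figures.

9.45 × 10⁻³ rad s⁻¹

ΔT = -3.3 K, ΔS = -0.45 psu (deep − shallow).
Δρ/ρ₀ = −αΔT + βΔS = 6.93 × 10⁻⁴ − 3.285 × 10⁻⁴ = 3.645 × 10⁻⁴, so Δρ ≈ 0.3743 kg m⁻³.
N² = (g/ρ₀)·Δρ/Δz = g·(Δρ/ρ₀)/Δz = 9.81 × 3.645 × 10⁻⁴ / 40 = 8.9394 × 10⁻⁵ s⁻².
N = √(8.9394 × 10⁻⁵) = 9.4548 × 10⁻³ rad s⁻¹ ≈ 9.45 × 10⁻³ rad s⁻¹.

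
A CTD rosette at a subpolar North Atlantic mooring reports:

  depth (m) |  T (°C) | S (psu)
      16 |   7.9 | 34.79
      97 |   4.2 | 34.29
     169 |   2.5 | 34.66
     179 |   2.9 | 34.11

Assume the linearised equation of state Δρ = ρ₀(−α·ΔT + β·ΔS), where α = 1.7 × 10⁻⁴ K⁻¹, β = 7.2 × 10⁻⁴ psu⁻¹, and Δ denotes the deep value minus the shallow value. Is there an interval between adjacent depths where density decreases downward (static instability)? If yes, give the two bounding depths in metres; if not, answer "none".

Evaluate Δρ/ρ₀ = −αΔT + βΔS across each adjacent pair:
  16–97 m: −αΔT+βΔS = −(1.7 × 10⁻⁴)(-3.7)+(7.2 × 10⁻⁴)(-0.50) = 2.7 × 10⁻⁴ → stable
  97–169 m: −αΔT+βΔS = −(1.7 × 10⁻⁴)(-1.7)+(7.2 × 10⁻⁴)(+0.37) = 5.6 × 10⁻⁴ → stable
  169–179 m: −αΔT+βΔS = −(1.7 × 10⁻⁴)(+0.4)+(7.2 × 10⁻⁴)(-0.55) = -4.6 × 10⁻⁴ → UNSTABLE
The 169–179 m interval has Δρ < 0: lighter water underlies denser water.

169–179 m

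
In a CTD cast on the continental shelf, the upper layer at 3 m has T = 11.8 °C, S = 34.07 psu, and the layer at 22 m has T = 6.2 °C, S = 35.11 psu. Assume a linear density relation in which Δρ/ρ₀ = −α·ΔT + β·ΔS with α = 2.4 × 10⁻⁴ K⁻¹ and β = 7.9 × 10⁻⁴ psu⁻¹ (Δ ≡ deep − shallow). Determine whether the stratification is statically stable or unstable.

ΔT = 6.2 − 11.8 = -5.6 K and ΔS = 35.11 − 34.07 = +1.04 psu (deep − shallow).
−αΔT = 1.344 × 10⁻³; βΔS = 8.216 × 10⁻⁴; sum Δρ/ρ₀ = 2.1656 × 10⁻³.
Δρ/ρ₀ > 0, so Δρ > 0: deeper water is denser → statically stable.

stable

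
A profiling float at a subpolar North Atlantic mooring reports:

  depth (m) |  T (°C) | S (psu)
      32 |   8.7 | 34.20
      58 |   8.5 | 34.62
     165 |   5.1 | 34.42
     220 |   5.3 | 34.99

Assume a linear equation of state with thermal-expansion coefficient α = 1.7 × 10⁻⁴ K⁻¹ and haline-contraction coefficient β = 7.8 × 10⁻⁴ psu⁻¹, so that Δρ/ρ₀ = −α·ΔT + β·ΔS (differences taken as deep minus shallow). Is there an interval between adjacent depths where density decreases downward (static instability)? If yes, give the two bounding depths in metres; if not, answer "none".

Evaluate Δρ/ρ₀ = −αΔT + βΔS across each adjacent pair:
  32–58 m: −αΔT+βΔS = −(1.7 × 10⁻⁴)(-0.2)+(7.8 × 10⁻⁴)(+0.42) = 3.6 × 10⁻⁴ → stable
  58–165 m: −αΔT+βΔS = −(1.7 × 10⁻⁴)(-3.4)+(7.8 × 10⁻⁴)(-0.20) = 4.2 × 10⁻⁴ → stable
  165–220 m: −αΔT+βΔS = −(1.7 × 10⁻⁴)(+0.2)+(7.8 × 10⁻⁴)(+0.57) = 4.1 × 10⁻⁴ → stable
Every interval has Δρ > 0: the column is stably stratified throughout.

none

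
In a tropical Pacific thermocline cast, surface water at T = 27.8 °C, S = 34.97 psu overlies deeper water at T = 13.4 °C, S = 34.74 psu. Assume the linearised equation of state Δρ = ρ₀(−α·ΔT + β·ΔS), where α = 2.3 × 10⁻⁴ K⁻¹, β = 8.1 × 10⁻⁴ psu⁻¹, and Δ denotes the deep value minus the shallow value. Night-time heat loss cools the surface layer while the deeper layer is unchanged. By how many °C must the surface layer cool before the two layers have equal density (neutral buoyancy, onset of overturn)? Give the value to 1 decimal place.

13.6 °C

Neutral buoyancy requires Δρ = 0, i.e. −α(T_deep − T_surf′) + β(S_deep − S_surf) = 0.
T_surf′ = T_deep − (β/α)·ΔS = 13.4 − (8.1 × 10⁻⁴/2.3 × 10⁻⁴)·(-0.23) = 14.210 °C.
Cooling required: 27.8 − (14.210) = 13.590 °C.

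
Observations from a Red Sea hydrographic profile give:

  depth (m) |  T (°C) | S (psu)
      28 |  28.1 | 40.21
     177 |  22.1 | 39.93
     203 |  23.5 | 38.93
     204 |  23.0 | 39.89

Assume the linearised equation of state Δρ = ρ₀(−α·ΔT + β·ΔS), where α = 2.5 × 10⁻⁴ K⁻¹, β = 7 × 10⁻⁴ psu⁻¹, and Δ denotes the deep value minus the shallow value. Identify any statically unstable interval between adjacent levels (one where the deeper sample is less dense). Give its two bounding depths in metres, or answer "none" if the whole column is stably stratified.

Evaluate Δρ/ρ₀ = −αΔT + βΔS across each adjacent pair:
  28–177 m: −αΔT+βΔS = −(2.5 × 10⁻⁴)(-6.0)+(7 × 10⁻⁴)(-0.28) = 1.3 × 10⁻³ → stable
  177–203 m: −αΔT+βΔS = −(2.5 × 10⁻⁴)(+1.4)+(7 × 10⁻⁴)(-1.00) = -1.0 × 10⁻³ → UNSTABLE
  203–204 m: −αΔT+βΔS = −(2.5 × 10⁻⁴)(-0.5)+(7 × 10⁻⁴)(+0.96) = 8.0 × 10⁻⁴ → stable
The 177–203 m interval has Δρ < 0: lighter water underlies denser water.

177–203 m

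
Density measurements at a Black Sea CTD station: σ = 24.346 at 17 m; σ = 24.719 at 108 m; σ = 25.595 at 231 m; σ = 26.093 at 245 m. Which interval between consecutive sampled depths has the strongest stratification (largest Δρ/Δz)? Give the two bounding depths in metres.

231–245 m

Compute the density gradient over each adjacent pair:
  17–108 m: Δρ/Δz = 0.373/91 = 4.1 × 10⁻³ kg m⁻⁴
  108–231 m: Δρ/Δz = 0.876/123 = 7.1 × 10⁻³ kg m⁻⁴
  231–245 m: Δρ/Δz = 0.498/14 = 0.036 kg m⁻⁴
The largest gradient is in the 231–245 m interval — the pycnocline.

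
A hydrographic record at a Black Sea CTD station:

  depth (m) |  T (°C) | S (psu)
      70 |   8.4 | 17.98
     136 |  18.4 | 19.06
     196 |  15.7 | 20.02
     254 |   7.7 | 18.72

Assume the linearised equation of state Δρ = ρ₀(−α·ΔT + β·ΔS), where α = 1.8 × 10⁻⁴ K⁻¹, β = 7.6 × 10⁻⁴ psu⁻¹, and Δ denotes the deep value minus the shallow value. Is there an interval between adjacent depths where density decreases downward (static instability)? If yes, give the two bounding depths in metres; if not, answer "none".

Evaluate Δρ/ρ₀ = −αΔT + βΔS across each adjacent pair:
  70–136 m: −αΔT+βΔS = −(1.8 × 10⁻⁴)(+10.0)+(7.6 × 10⁻⁴)(+1.08) = -9.8 × 10⁻⁴ → UNSTABLE
  136–196 m: −αΔT+βΔS = −(1.8 × 10⁻⁴)(-2.7)+(7.6 × 10⁻⁴)(+0.96) = 1.2 × 10⁻³ → stable
  196–254 m: −αΔT+βΔS = −(1.8 × 10⁻⁴)(-8.0)+(7.6 × 10⁻⁴)(-1.30) = 4.5 × 10⁻⁴ → stable
The 70–136 m interval has Δρ < 0: lighter water underlies denser water.

70–136 m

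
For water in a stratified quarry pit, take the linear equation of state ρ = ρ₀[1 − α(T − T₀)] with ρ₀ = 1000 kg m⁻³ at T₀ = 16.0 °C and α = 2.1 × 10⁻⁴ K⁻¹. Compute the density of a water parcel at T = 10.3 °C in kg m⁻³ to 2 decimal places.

1001.20 kg m⁻³

T − T₀ = -5.7 K.
Bracket = 1 − α·(-5.7) = 1 + (1.197 × 10⁻³) = 1.0011970.
ρ = 1000 × 1.0011970 = 1001.20 kg m⁻³.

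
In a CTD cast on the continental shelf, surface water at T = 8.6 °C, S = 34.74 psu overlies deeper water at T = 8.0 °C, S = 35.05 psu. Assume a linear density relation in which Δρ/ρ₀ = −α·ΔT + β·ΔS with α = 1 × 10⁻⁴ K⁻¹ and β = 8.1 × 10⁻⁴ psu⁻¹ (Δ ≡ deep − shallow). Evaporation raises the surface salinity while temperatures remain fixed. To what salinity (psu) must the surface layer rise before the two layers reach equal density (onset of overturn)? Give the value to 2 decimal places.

Neutral buoyancy requires −α(T_deep − T_surf) + β(S_deep − S_surf′) = 0.
S_surf′ = S_deep − (α/β)·ΔT = 35.05 − (1 × 10⁻⁴/8.1 × 10⁻⁴)·(-0.6) = 35.1241 psu.
Increase required: 35.1241 − 34.74 = 0.3841 psu.

35.12 psu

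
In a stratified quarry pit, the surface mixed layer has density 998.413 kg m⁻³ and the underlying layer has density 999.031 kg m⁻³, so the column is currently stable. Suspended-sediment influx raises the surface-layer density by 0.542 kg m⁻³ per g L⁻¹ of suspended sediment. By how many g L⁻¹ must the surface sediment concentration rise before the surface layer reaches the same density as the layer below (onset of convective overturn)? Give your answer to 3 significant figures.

Density deficit of the surface layer: 999.031 − 998.413 = 0.618 kg m⁻³.
Required change = 0.618 / 0.542 = 1.14 g L⁻¹.

1.14 g L⁻¹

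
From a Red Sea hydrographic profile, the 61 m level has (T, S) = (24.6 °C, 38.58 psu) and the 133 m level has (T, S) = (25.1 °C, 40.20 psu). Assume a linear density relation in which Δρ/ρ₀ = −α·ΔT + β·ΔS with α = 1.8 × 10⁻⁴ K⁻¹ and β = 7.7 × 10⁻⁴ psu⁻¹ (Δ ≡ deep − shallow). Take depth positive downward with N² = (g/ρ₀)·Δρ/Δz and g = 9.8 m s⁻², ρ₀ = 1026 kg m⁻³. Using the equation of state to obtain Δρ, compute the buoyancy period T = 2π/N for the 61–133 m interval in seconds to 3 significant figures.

501 s

ΔT = +0.5 K, ΔS = +1.62 psu (deep − shallow).
Δρ/ρ₀ = −αΔT + βΔS = -9.00 × 10⁻⁵ + 1.2474 × 10⁻³ = 1.1574 × 10⁻³, so Δρ ≈ 1.187 kg m⁻³.
N² = (g/ρ₀)·Δρ/Δz = g·(Δρ/ρ₀)/Δz = 9.8 × 1.1574 × 10⁻³ / 72 = 1.5754 × 10⁻⁴ s⁻².
N = √(1.5754 × 10⁻⁴) = 0.012551 rad s⁻¹ → T = 2π/N = 500.61 s ≈ 501 s.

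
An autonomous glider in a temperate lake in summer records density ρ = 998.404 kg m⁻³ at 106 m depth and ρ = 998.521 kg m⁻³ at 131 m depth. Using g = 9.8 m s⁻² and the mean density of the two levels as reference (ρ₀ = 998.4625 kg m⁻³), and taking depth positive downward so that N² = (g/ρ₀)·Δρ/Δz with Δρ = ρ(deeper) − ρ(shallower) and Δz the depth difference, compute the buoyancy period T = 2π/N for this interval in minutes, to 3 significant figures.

15.5 min

Δρ = 998.521 − 998.404 = 0.117 kg m⁻³ over Δz = 131 − 106 = 25 m.
N² = (9.8/998.4625) × (0.117/25) = 4.5935 × 10⁻⁵ s⁻².
N = √(4.5935 × 10⁻⁵) = 6.7775 × 10⁻³ rad s⁻¹, so T = 2π/N = 927.07 s = 15.451 min ≈ 15.5 min.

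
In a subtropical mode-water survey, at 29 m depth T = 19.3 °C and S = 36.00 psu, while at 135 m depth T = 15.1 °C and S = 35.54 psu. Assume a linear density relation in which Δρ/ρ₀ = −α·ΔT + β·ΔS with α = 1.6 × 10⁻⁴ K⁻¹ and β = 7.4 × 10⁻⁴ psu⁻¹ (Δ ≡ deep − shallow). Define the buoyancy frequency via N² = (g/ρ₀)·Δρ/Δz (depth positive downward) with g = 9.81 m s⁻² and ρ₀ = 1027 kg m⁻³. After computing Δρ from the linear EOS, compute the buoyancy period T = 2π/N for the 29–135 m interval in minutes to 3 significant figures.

ΔT = -4.2 K, ΔS = -0.46 psu (deep − shallow).
Δρ/ρ₀ = −αΔT + βΔS = 6.72 × 10⁻⁴ − 3.404 × 10⁻⁴ = 3.316 × 10⁻⁴, so Δρ ≈ 0.3406 kg m⁻³.
N² = (g/ρ₀)·Δρ/Δz = g·(Δρ/ρ₀)/Δz = 9.81 × 3.316 × 10⁻⁴ / 106 = 3.0689 × 10⁻⁵ s⁻².
N = √(3.0689 × 10⁻⁵) = 5.5398 × 10⁻³ rad s⁻¹ → T = 2π/N = 1.1342 × 10³ s = 18.903 min ≈ 18.9 min.

18.9 min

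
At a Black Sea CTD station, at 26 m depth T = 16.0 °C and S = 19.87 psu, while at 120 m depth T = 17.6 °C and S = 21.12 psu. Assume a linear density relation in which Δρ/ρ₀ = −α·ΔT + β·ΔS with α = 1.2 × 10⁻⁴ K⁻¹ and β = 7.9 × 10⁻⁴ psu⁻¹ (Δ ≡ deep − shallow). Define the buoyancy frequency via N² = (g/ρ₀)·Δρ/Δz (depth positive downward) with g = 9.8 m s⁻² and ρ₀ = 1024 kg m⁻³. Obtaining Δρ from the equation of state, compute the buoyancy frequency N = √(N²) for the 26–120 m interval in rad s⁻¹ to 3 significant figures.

ΔT = +1.6 K, ΔS = +1.25 psu (deep − shallow).
Δρ/ρ₀ = −αΔT + βΔS = -1.92 × 10⁻⁴ + 9.875 × 10⁻⁴ = 7.955 × 10⁻⁴, so Δρ ≈ 0.8146 kg m⁻³.
N² = (g/ρ₀)·Δρ/Δz = g·(Δρ/ρ₀)/Δz = 9.8 × 7.955 × 10⁻⁴ / 94 = 8.2935 × 10⁻⁵ s⁻².
N = √(8.2935 × 10⁻⁵) = 9.1069 × 10⁻³ rad s⁻¹ ≈ 9.11 × 10⁻³ rad s⁻¹.

9.11 × 10⁻³ rad s⁻¹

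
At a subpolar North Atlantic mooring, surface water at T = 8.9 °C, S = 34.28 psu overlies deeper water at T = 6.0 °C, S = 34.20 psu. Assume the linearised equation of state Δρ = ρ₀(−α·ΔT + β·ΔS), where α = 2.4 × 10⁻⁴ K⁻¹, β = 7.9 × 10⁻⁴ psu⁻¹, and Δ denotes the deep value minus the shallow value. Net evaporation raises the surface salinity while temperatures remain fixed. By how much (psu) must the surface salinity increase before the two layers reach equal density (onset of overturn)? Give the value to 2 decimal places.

0.80 psu

Neutral buoyancy requires −α(T_deep − T_surf) + β(S_deep − S_surf′) = 0.
S_surf′ = S_deep − (α/β)·ΔT = 34.20 − (2.4 × 10⁻⁴/7.9 × 10⁻⁴)·(-2.9) = 35.0810 psu.
Increase required: 35.0810 − 34.28 = 0.8010 psu.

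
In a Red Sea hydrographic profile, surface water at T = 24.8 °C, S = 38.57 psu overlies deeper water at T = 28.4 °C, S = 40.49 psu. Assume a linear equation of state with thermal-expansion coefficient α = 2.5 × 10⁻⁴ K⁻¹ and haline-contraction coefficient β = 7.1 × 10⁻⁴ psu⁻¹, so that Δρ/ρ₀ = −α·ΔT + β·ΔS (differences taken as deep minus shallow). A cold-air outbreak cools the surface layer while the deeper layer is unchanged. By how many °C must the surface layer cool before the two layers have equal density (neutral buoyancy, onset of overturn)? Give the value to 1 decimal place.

1.9 °C

Neutral buoyancy requires Δρ = 0, i.e. −α(T_deep − T_surf′) + β(S_deep − S_surf) = 0.
T_surf′ = T_deep − (β/α)·ΔS = 28.4 − (7.1 × 10⁻⁴/2.5 × 10⁻⁴)·(+1.92) = 22.947 °C.
Cooling required: 24.8 − (22.947) = 1.853 °C.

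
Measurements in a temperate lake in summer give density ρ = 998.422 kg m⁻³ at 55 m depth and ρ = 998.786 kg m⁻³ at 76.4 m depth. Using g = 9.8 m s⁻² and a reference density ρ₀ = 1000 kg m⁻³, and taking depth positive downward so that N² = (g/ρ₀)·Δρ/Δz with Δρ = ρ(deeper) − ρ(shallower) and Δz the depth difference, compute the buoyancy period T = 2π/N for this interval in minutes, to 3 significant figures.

8.11 min

Δρ = 998.786 − 998.422 = 0.364 kg m⁻³ over Δz = 76.4 − 55 = 21.4 m.
N² = (9.8/1000) × (0.364/21.4) = 1.6669 × 10⁻⁴ s⁻².
N = √(1.6669 × 10⁻⁴) = 0.012911 rad s⁻¹, so T = 2π/N = 486.65 s = 8.1108 min ≈ 8.11 min.
A positive N² confirms static stability across the interval.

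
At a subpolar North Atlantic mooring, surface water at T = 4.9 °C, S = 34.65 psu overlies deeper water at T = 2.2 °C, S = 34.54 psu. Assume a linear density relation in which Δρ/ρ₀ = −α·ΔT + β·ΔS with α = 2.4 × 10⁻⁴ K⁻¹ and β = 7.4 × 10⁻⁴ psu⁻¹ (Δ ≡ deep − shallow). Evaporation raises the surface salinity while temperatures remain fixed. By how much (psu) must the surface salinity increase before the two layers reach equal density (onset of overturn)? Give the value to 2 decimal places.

0.77 psu

Neutral buoyancy requires −α(T_deep − T_surf) + β(S_deep − S_surf′) = 0.
S_surf′ = S_deep − (α/β)·ΔT = 34.54 − (2.4 × 10⁻⁴/7.4 × 10⁻⁴)·(-2.7) = 35.4157 psu.
Increase required: 35.4157 − 34.65 = 0.7657 psu.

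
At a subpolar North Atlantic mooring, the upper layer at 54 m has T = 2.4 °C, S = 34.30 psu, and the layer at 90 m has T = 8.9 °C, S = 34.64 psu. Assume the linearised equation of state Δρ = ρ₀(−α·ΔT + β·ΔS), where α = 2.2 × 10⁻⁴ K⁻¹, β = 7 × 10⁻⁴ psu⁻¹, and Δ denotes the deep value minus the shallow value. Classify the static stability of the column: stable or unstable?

unstable

ΔT = 8.9 − 2.4 = +6.5 K and ΔS = 34.64 − 34.30 = +0.34 psu (deep − shallow).
−αΔT = -1.43 × 10⁻³; βΔS = 2.38 × 10⁻⁴; sum Δρ/ρ₀ = -1.192 × 10⁻³.
Δρ/ρ₀ < 0, so Δρ < 0: deeper water is lighter → statically unstable; the column would overturn.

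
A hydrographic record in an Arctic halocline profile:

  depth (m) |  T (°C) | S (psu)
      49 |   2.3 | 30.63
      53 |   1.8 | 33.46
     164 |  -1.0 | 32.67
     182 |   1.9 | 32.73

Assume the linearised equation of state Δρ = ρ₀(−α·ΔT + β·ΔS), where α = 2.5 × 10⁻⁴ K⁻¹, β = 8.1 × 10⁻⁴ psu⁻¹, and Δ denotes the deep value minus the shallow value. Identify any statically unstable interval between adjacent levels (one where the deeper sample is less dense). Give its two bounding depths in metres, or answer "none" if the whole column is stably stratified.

Evaluate Δρ/ρ₀ = −αΔT + βΔS across each adjacent pair:
  49–53 m: −αΔT+βΔS = −(2.5 × 10⁻⁴)(-0.5)+(8.1 × 10⁻⁴)(+2.83) = 2.4 × 10⁻³ → stable
  53–164 m: −αΔT+βΔS = −(2.5 × 10⁻⁴)(-2.8)+(8.1 × 10⁻⁴)(-0.79) = 6.0 × 10⁻⁵ → stable
  164–182 m: −αΔT+βΔS = −(2.5 × 10⁻⁴)(+2.9)+(8.1 × 10⁻⁴)(+0.06) = -6.8 × 10⁻⁴ → UNSTABLE
The 164–182 m interval has Δρ < 0: lighter water underlies denser water.

164–182 m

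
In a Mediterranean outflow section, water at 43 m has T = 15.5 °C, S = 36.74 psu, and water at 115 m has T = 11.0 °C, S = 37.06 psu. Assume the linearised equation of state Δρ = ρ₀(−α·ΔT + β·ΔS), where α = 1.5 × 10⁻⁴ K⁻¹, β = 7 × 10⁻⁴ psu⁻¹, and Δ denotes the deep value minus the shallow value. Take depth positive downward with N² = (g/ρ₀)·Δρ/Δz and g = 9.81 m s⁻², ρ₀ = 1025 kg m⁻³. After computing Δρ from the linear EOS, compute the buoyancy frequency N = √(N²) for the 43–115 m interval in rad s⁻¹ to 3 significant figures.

ΔT = -4.5 K, ΔS = +0.32 psu (deep − shallow).
Δρ/ρ₀ = −αΔT + βΔS = 6.75 × 10⁻⁴ + 2.24 × 10⁻⁴ = 8.99 × 10⁻⁴, so Δρ ≈ 0.9215 kg m⁻³.
N² = (g/ρ₀)·Δρ/Δz = g·(Δρ/ρ₀)/Δz = 9.81 × 8.99 × 10⁻⁴ / 72 = 1.2249 × 10⁻⁴ s⁻².
N = √(1.2249 × 10⁻⁴) = 0.011068 rad s⁻¹ ≈ 0.0111 rad s⁻¹.

0.0111 rad s⁻¹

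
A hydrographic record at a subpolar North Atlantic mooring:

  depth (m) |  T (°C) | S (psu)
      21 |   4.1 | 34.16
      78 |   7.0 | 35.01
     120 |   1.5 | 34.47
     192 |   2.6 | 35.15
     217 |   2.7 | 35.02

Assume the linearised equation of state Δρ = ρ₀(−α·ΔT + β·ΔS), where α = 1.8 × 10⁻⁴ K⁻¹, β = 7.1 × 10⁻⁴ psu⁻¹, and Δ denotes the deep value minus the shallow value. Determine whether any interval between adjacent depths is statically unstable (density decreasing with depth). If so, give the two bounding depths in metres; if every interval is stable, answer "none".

192–217 m

Evaluate Δρ/ρ₀ = −αΔT + βΔS across each adjacent pair:
  21–78 m: −αΔT+βΔS = −(1.8 × 10⁻⁴)(+2.9)+(7.1 × 10⁻⁴)(+0.85) = 8.1 × 10⁻⁵ → stable
  78–120 m: −αΔT+βΔS = −(1.8 × 10⁻⁴)(-5.5)+(7.1 × 10⁻⁴)(-0.54) = 6.1 × 10⁻⁴ → stable
  120–192 m: −αΔT+βΔS = −(1.8 × 10⁻⁴)(+1.1)+(7.1 × 10⁻⁴)(+0.68) = 2.8 × 10⁻⁴ → stable
  192–217 m: −αΔT+βΔS = −(1.8 × 10⁻⁴)(+0.1)+(7.1 × 10⁻⁴)(-0.13) = -1.1 × 10⁻⁴ → UNSTABLE
The 192–217 m interval has Δρ < 0: lighter water underlies denser water.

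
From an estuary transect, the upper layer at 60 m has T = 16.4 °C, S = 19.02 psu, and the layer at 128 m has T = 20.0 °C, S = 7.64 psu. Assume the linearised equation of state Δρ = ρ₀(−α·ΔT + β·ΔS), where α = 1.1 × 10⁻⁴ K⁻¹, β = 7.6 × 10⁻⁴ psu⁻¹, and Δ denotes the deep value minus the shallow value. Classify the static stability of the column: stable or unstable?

unstable

ΔT = 20.0 − 16.4 = +3.6 K and ΔS = 7.64 − 19.02 = -11.38 psu (deep − shallow).
−αΔT = -3.96 × 10⁻⁴; βΔS = -8.6488 × 10⁻³; sum Δρ/ρ₀ = -9.0448 × 10⁻³.
Δρ/ρ₀ < 0, so Δρ < 0: deeper water is lighter → statically unstable; the column would overturn.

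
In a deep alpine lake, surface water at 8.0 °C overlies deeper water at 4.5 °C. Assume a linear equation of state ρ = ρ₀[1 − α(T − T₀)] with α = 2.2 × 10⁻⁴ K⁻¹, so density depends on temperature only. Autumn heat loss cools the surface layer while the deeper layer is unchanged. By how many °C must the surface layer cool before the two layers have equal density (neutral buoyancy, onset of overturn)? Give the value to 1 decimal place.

With temperature the only control, equal density requires T_surf′ = T_deep.
T_surf′ = 4.5 °C.
Cooling required: 8.0 − 4.5 = 3.5 °C.

3.5 °C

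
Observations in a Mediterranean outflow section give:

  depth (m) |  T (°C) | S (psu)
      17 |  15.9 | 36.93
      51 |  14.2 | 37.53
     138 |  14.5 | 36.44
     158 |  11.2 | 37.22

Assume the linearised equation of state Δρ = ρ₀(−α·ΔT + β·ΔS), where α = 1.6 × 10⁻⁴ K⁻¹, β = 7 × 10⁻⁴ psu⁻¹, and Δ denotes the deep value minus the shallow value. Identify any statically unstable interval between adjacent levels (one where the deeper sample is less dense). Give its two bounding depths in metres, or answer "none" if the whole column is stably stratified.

51–138 m

Evaluate Δρ/ρ₀ = −αΔT + βΔS across each adjacent pair:
  17–51 m: −αΔT+βΔS = −(1.6 × 10⁻⁴)(-1.7)+(7 × 10⁻⁴)(+0.60) = 6.9 × 10⁻⁴ → stable
  51–138 m: −αΔT+βΔS = −(1.6 × 10⁻⁴)(+0.3)+(7 × 10⁻⁴)(-1.09) = -8.1 × 10⁻⁴ → UNSTABLE
  138–158 m: −αΔT+βΔS = −(1.6 × 10⁻⁴)(-3.3)+(7 × 10⁻⁴)(+0.78) = 1.1 × 10⁻³ → stable
The 51–138 m interval has Δρ < 0: lighter water underlies denser water.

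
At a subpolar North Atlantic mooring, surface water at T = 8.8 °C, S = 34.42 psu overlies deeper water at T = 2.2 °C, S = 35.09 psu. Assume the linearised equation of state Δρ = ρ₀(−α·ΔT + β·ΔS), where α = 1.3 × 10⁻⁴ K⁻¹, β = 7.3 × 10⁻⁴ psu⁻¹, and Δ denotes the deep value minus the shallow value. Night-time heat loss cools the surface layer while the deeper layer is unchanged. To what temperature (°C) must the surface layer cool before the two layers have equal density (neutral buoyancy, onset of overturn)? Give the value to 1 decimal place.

-1.6 °C

Neutral buoyancy requires Δρ = 0, i.e. −α(T_deep − T_surf′) + β(S_deep − S_surf) = 0.
T_surf′ = T_deep − (β/α)·ΔS = 2.2 − (7.3 × 10⁻⁴/1.3 × 10⁻⁴)·(+0.67) = -1.562 °C.
Cooling required: 8.8 − (-1.562) = 10.362 °C.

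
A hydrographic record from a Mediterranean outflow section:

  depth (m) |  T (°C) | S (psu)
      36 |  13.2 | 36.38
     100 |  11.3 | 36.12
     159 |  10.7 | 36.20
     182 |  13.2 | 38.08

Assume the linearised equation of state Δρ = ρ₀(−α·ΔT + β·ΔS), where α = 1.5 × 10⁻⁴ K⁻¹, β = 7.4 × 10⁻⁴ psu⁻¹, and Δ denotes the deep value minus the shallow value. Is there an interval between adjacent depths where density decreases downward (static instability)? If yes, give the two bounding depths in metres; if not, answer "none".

none

Evaluate Δρ/ρ₀ = −αΔT + βΔS across each adjacent pair:
  36–100 m: −αΔT+βΔS = −(1.5 × 10⁻⁴)(-1.9)+(7.4 × 10⁻⁴)(-0.26) = 9.3 × 10⁻⁵ → stable
  100–159 m: −αΔT+βΔS = −(1.5 × 10⁻⁴)(-0.6)+(7.4 × 10⁻⁴)(+0.08) = 1.5 × 10⁻⁴ → stable
  159–182 m: −αΔT+βΔS = −(1.5 × 10⁻⁴)(+2.5)+(7.4 × 10⁻⁴)(+1.88) = 1.0 × 10⁻³ → stable
Every interval has Δρ > 0: the column is stably stratified throughout.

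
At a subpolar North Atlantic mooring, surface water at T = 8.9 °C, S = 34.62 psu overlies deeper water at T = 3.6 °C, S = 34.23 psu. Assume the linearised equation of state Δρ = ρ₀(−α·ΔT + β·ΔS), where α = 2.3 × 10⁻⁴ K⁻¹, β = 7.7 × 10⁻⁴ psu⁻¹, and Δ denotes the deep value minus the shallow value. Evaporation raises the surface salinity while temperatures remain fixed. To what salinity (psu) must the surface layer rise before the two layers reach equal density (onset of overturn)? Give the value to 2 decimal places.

Neutral buoyancy requires −α(T_deep − T_surf) + β(S_deep − S_surf′) = 0.
S_surf′ = S_deep − (α/β)·ΔT = 34.23 − (2.3 × 10⁻⁴/7.7 × 10⁻⁴)·(-5.3) = 35.8131 psu.
Increase required: 35.8131 − 34.62 = 1.1931 psu.

35.81 psu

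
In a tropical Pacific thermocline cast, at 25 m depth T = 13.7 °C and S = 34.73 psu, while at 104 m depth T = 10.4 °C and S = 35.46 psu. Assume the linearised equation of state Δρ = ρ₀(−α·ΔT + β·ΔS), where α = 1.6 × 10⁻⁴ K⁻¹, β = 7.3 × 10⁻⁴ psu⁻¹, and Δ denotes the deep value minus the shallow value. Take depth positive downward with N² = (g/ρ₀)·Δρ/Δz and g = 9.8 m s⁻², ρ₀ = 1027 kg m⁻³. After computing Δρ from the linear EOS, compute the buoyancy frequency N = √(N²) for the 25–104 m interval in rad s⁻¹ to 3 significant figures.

0.0115 rad s⁻¹

ΔT = -3.3 K, ΔS = +0.73 psu (deep − shallow).
Δρ/ρ₀ = −αΔT + βΔS = 5.28 × 10⁻⁴ + 5.329 × 10⁻⁴ = 1.0609 × 10⁻³, so Δρ ≈ 1.090 kg m⁻³.
N² = (g/ρ₀)·Δρ/Δz = g·(Δρ/ρ₀)/Δz = 9.8 × 1.0609 × 10⁻³ / 79 = 1.3161 × 10⁻⁴ s⁻².
N = √(1.3161 × 10⁻⁴) = 0.011472 rad s⁻¹ ≈ 0.0115 rad s⁻¹.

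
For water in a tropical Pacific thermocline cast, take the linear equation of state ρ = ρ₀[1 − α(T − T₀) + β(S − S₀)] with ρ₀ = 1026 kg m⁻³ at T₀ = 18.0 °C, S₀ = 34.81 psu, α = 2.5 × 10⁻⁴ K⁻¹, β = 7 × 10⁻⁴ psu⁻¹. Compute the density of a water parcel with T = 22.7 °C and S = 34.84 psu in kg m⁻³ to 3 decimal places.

T − T₀ = +4.7 K, S − S₀ = +0.03 psu.
Bracket = 1 − α·(+4.7) + β·(+0.03) = 1 + (-1.154 × 10⁻³) = 0.9988460.
ρ = 1026 × 0.9988460 = 1024.816 kg m⁻³.

1024.816 kg m⁻³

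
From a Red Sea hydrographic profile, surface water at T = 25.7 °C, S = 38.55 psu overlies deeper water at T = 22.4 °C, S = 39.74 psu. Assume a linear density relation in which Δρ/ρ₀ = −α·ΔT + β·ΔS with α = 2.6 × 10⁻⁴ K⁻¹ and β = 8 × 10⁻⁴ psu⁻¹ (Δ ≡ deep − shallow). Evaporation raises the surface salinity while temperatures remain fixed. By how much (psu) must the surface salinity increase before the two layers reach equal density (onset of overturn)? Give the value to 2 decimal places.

Neutral buoyancy requires −α(T_deep − T_surf) + β(S_deep − S_surf′) = 0.
S_surf′ = S_deep − (α/β)·ΔT = 39.74 − (2.6 × 10⁻⁴/8 × 10⁻⁴)·(-3.3) = 40.8125 psu.
Increase required: 40.8125 − 38.55 = 2.2625 psu.

2.26 psu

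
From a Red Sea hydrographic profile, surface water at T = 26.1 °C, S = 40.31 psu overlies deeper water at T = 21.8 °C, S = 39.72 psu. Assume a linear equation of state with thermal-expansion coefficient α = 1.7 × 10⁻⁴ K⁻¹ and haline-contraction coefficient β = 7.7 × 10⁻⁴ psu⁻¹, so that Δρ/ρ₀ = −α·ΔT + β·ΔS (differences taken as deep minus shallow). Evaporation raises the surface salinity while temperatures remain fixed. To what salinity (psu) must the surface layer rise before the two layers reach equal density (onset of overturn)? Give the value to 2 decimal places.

Neutral buoyancy requires −α(T_deep − T_surf) + β(S_deep − S_surf′) = 0.
S_surf′ = S_deep − (α/β)·ΔT = 39.72 − (1.7 × 10⁻⁴/7.7 × 10⁻⁴)·(-4.3) = 40.6694 psu.
Increase required: 40.6694 − 40.31 = 0.3594 psu.

40.67 psu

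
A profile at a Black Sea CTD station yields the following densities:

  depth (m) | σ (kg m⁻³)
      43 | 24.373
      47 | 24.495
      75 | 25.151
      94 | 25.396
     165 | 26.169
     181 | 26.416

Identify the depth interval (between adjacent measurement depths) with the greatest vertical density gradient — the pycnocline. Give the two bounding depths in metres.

43–47 m

Compute the density gradient over each adjacent pair:
  43–47 m: Δρ/Δz = 0.122/4 = 0.030 kg m⁻⁴
  47–75 m: Δρ/Δz = 0.656/28 = 0.023 kg m⁻⁴
  75–94 m: Δρ/Δz = 0.245/19 = 0.013 kg m⁻⁴
  94–165 m: Δρ/Δz = 0.773/71 = 0.011 kg m⁻⁴
  165–181 m: Δρ/Δz = 0.247/16 = 0.015 kg m⁻⁴
The largest gradient is in the 43–47 m interval — the pycnocline.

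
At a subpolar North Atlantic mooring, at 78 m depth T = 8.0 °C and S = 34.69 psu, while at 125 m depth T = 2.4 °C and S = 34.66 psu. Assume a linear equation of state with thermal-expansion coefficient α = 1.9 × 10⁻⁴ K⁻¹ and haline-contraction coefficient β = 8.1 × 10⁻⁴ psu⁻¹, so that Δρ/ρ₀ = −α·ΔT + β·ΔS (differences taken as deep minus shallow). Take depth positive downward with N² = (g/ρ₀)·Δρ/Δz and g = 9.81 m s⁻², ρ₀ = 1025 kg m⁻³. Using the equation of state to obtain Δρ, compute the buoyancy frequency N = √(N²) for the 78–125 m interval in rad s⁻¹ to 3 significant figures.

0.0147 rad s⁻¹

ΔT = -5.6 K, ΔS = -0.03 psu (deep − shallow).
Δρ/ρ₀ = −αΔT + βΔS = 1.064 × 10⁻³ − 2.43 × 10⁻⁵ = 1.0397 × 10⁻³, so Δρ ≈ 1.066 kg m⁻³.
N² = (g/ρ₀)·Δρ/Δz = g·(Δρ/ρ₀)/Δz = 9.81 × 1.0397 × 10⁻³ / 47 = 2.1701 × 10⁻⁴ s⁻².
N = √(2.1701 × 10⁻⁴) = 0.014731 rad s⁻¹ ≈ 0.0147 rad s⁻¹.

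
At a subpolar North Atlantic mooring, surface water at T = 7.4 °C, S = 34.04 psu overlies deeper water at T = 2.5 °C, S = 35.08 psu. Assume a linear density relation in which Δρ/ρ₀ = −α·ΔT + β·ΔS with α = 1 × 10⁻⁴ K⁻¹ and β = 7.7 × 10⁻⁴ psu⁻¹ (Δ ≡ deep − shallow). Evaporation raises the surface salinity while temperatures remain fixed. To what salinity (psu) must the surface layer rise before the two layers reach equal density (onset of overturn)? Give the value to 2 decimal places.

35.72 psu

Neutral buoyancy requires −α(T_deep − T_surf) + β(S_deep − S_surf′) = 0.
S_surf′ = S_deep − (α/β)·ΔT = 35.08 − (1 × 10⁻⁴/7.7 × 10⁻⁴)·(-4.9) = 35.7164 psu.
Increase required: 35.7164 − 34.04 = 1.6764 psu.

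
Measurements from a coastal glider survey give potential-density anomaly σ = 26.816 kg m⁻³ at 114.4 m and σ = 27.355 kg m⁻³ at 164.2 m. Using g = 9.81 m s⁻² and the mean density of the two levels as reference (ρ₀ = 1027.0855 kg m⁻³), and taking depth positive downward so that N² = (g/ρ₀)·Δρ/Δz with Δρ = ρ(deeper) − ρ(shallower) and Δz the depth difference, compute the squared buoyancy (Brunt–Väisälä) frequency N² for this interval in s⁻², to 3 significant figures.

Δρ = 1027.355 − 1026.816 = 0.539 kg m⁻³ over Δz = 164.2 − 114.4 = 49.8 m.
N² = (9.81/1027.0855) × (0.539/49.8) = 1.0338 × 10⁻⁴ s⁻² ≈ 1.03 × 10⁻⁴ s⁻².

1.03 × 10⁻⁴ s⁻²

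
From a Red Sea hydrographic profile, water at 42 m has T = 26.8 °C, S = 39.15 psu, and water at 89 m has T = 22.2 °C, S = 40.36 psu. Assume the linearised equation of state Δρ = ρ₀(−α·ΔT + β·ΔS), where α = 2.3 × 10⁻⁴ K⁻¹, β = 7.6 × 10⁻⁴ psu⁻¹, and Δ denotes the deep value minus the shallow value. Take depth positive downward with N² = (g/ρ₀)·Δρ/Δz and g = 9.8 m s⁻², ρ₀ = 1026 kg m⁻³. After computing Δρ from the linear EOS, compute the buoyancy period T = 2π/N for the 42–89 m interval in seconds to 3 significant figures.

309 s

ΔT = -4.6 K, ΔS = +1.21 psu (deep − shallow).
Δρ/ρ₀ = −αΔT + βΔS = 1.058 × 10⁻³ + 9.196 × 10⁻⁴ = 1.9776 × 10⁻³, so Δρ ≈ 2.029 kg m⁻³.
N² = (g/ρ₀)·Δρ/Δz = g·(Δρ/ρ₀)/Δz = 9.8 × 1.9776 × 10⁻³ / 47 = 4.1235 × 10⁻⁴ s⁻².
N = √(4.1235 × 10⁻⁴) = 0.020306 rad s⁻¹ → T = 2π/N = 309.43 s ≈ 309 s.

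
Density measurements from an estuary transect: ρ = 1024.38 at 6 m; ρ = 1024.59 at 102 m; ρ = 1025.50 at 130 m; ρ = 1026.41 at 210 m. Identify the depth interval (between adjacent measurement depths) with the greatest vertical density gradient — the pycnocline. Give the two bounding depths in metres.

102–130 m

Compute the density gradient over each adjacent pair:
  6–102 m: Δρ/Δz = 0.21/96 = 2.2 × 10⁻³ kg m⁻⁴
  102–130 m: Δρ/Δz = 0.91/28 = 0.033 kg m⁻⁴
  130–210 m: Δρ/Δz = 0.91/80 = 0.011 kg m⁻⁴
The largest gradient is in the 102–130 m interval — the pycnocline.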